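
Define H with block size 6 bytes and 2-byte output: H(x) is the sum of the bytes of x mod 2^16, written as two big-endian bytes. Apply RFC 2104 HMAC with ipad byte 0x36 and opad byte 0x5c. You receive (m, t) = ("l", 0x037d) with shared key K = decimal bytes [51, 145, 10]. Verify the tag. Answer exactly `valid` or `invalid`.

Key decimal bytes [51, 145, 10] = 33 91 0a is 3 bytes ≤ B = 6; zero-pad to 6 bytes: K' = 33 91 0a 00 00 00.
K' ⊕ ipad = 05 a7 3c 36 36 36; K' ⊕ opad = 6f cd 56 5c 5c 5c.
Inner hash: sum = 5+167+60+54+54+54+108 = 502 → 01 f6.
Outer hash (recomputed tag): sum = 111+205+86+92+92+92+1+246 = 925 → 03 9d.
Recomputed tag = 039d; claimed = 037d → mismatch.

invalid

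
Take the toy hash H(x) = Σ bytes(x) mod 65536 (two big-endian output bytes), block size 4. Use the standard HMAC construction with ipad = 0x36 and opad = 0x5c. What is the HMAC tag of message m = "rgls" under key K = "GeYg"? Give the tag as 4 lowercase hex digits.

Key "GeYg" = 47 65 59 67 is exactly B = 4 bytes: K' = 47 65 59 67.
K' ⊕ ipad = 71 53 6f 51.  K' ⊕ opad = 1b 39 05 3b.
Inner input = (K'⊕ipad) ∥ m = 71 53 6f 51 ∥ 72 67 6c 73.
Inner hash: sum = 113+83+111+81+114+103+108+115 = 828 → 03 3c.
Outer input = (K'⊕opad) ∥ inner = 1b 39 05 3b ∥ 03 3c.
Outer hash (tag): sum = 27+57+5+59+3+60 = 211 → 00 d3.

00d3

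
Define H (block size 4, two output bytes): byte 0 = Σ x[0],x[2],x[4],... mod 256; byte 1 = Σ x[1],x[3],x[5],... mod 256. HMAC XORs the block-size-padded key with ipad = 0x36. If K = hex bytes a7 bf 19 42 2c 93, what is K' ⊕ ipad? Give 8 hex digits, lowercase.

Key hex bytes a7 bf 19 42 2c 93 is 6 bytes > B = 4, so hash it first: H(key) = ec 94, then zero-pad to 4 bytes: K' = ec 94 00 00.
XOR each byte with 0x36: ec⊕36=da, 94⊕36=a2, 00⊕36=36, 00⊕36=36.

daa23636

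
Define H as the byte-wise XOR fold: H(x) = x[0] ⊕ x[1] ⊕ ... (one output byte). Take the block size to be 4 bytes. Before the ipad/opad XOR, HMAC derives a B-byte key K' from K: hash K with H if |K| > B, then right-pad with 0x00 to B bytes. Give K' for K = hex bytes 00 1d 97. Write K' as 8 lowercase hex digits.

001d9700

Key hex bytes 00 1d 97 is 3 bytes ≤ B = 4; zero-pad to 4 bytes: K' = 00 1d 97 00.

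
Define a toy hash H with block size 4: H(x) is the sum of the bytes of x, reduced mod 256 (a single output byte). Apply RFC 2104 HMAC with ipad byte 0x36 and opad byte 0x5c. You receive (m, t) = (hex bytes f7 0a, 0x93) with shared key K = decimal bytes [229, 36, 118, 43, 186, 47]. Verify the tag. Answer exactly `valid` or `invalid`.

Key decimal bytes [229, 36, 118, 43, 186, 47] = e5 24 76 2b ba 2f is 6 bytes > B = 4, so hash it first: H(key) = 93, then zero-pad to 4 bytes: K' = 93 00 00 00.
K' ⊕ ipad = a5 36 36 36; K' ⊕ opad = cf 5c 5c 5c.
Inner hash: sum = 165+54+54+54+247+10 = 584; mod 256 = 72 → 48.
Outer hash (recomputed tag): sum = 207+92+92+92+72 = 555; mod 256 = 43 → 2b.
Recomputed tag = 2b; claimed = 93 → mismatch.

invalid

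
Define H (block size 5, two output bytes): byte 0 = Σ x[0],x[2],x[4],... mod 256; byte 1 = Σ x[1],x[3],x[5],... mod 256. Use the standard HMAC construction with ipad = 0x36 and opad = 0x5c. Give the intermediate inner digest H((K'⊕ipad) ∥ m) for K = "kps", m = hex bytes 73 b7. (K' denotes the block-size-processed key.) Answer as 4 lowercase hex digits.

8fef

Key "kps" = 6b 70 73 is 3 bytes ≤ B = 5; zero-pad to 5 bytes: K' = 6b 70 73 00 00.
K' ⊕ ipad = 5d 46 45 36 36.
Inner input = 5d 46 45 36 36 ∥ 73 b7.
Inner hash: even-index sum = 399 mod 256 = 143; odd-index sum = 239 mod 256 = 239 → 8f ef.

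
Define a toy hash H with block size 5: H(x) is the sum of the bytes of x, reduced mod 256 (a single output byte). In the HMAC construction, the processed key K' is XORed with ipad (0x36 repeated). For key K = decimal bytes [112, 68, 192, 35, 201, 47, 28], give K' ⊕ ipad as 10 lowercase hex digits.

Key decimal bytes [112, 68, 192, 35, 201, 47, 28] = 70 44 c0 23 c9 2f 1c is 7 bytes > B = 5, so hash it first: H(key) = ab, then zero-pad to 5 bytes: K' = ab 00 00 00 00.
XOR each byte with 0x36: ab⊕36=9d, 00⊕36=36, 00⊕36=36, 00⊕36=36, 00⊕36=36.

9d36363636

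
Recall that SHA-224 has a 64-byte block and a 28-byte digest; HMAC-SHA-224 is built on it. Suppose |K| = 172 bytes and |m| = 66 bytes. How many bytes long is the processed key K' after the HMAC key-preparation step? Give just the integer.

Key is 172 > 64 bytes, so it is hashed to 28 bytes then zero-padded to 64: |K'| = 64.

64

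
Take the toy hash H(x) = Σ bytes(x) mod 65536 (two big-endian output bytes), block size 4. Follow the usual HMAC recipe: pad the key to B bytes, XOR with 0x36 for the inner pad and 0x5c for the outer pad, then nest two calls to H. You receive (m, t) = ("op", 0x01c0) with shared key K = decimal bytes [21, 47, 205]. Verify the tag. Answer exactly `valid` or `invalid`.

Key decimal bytes [21, 47, 205] = 15 2f cd is 3 bytes ≤ B = 4; zero-pad to 4 bytes: K' = 15 2f cd 00.
K' ⊕ ipad = 23 19 fb 36; K' ⊕ opad = 49 73 91 5c.
Inner hash: sum = 35+25+251+54+111+112 = 588 → 02 4c.
Outer hash (recomputed tag): sum = 73+115+145+92+2+76 = 503 → 01 f7.
Recomputed tag = 01f7; claimed = 01c0 → mismatch.

invalid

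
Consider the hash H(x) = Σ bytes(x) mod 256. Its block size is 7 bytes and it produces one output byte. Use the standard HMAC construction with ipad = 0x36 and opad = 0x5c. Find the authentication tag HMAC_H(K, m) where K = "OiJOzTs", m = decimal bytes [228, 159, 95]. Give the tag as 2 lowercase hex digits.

Key "OiJOzTs" = 4f 69 4a 4f 7a 54 73 is exactly B = 7 bytes: K' = 4f 69 4a 4f 7a 54 73.
K' ⊕ ipad = 79 5f 7c 79 4c 62 45.  K' ⊕ opad = 13 35 16 13 26 08 2f.
Inner input = (K'⊕ipad) ∥ m = 79 5f 7c 79 4c 62 45 ∥ e4 9f 5f.
Inner hash: sum = 121+95+124+121+76+98+69+228+159+95 = 1186; mod 256 = 162 → a2.
Outer input = (K'⊕opad) ∥ inner = 13 35 16 13 26 08 2f ∥ a2.
Outer hash (tag): sum = 19+53+22+19+38+8+47+162 = 368; mod 256 = 112 → 70.

70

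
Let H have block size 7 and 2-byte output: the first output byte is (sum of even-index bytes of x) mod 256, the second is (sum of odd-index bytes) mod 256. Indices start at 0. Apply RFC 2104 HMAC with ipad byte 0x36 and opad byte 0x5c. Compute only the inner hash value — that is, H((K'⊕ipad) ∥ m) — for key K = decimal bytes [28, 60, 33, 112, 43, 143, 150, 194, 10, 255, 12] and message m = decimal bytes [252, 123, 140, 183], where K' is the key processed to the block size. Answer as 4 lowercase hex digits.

Key decimal bytes [28, 60, 33, 112, 43, 143, 150, 194, 10, 255, 12] = 1c 3c 21 70 2b 8f 96 c2 0a ff 0c is 11 bytes > B = 7, so hash it first: H(key) = 14 fc, then zero-pad to 7 bytes: K' = 14 fc 00 00 00 00 00.
K' ⊕ ipad = 22 ca 36 36 36 36 36.
Inner input = 22 ca 36 36 36 36 36 ∥ fc 7b 8c b7.
Inner hash: even-index sum = 502 mod 256 = 246; odd-index sum = 702 mod 256 = 190 → f6 be.

f6be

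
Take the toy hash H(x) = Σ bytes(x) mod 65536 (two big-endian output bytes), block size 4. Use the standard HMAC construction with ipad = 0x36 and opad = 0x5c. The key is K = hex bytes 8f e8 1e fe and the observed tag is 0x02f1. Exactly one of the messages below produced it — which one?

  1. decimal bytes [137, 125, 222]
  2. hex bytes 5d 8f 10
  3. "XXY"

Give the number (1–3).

Key hex bytes 8f e8 1e fe is exactly B = 4 bytes: K' = 8f e8 1e fe.
K' ⊕ ipad = b9 de 28 c8; K' ⊕ opad = d3 b4 42 a2.
m1: inner = H(b9 de 28 c8 89 7d de) = 04 6b; tag = H(d3 b4 42 a2 04 6b) = 02da
m2: inner = H(b9 de 28 c8 5d 8f 10) = 03 83; tag = H(d3 b4 42 a2 03 83) = 02f1 ← matches
m3: inner = H(b9 de 28 c8 58 58 59) = 03 90; tag = H(d3 b4 42 a2 03 90) = 02fe

2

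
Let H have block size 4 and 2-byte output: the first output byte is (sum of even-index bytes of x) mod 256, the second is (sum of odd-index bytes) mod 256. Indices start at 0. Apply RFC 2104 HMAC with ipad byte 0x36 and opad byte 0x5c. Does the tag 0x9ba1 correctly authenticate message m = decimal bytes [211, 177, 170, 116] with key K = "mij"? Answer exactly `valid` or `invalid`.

invalid

Key "mij" = 6d 69 6a is 3 bytes ≤ B = 4; zero-pad to 4 bytes: K' = 6d 69 6a 00.
K' ⊕ ipad = 5b 5f 5c 36; K' ⊕ opad = 31 35 36 5c.
Inner hash: even-index sum = 564 mod 256 = 52; odd-index sum = 442 mod 256 = 186 → 34 ba.
Outer hash (recomputed tag): even-index sum = 155 mod 256 = 155; odd-index sum = 331 mod 256 = 75 → 9b 4b.
Recomputed tag = 9b4b; claimed = 9ba1 → mismatch.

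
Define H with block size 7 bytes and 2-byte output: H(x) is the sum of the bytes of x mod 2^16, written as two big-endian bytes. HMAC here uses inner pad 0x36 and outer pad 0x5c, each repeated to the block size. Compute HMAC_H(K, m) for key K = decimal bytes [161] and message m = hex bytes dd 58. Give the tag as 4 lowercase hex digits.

0338

Key decimal bytes [161] = a1 is 1 byte ≤ B = 7; zero-pad to 7 bytes: K' = a1 00 00 00 00 00 00.
K' ⊕ ipad = 97 36 36 36 36 36 36.  K' ⊕ opad = fd 5c 5c 5c 5c 5c 5c.
Inner input = (K'⊕ipad) ∥ m = 97 36 36 36 36 36 36 ∥ dd 58.
Inner hash: sum = 151+54+54+54+54+54+54+221+88 = 784 → 03 10.
Outer input = (K'⊕opad) ∥ inner = fd 5c 5c 5c 5c 5c 5c ∥ 03 10.
Outer hash (tag): sum = 253+92+92+92+92+92+92+3+16 = 824 → 03 38.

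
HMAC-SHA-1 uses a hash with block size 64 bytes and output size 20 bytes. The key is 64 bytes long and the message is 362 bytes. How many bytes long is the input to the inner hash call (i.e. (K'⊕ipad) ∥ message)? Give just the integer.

Key is 64 ≤ 64 bytes, zero-padded: |K'| = 64.
Inner input = (K'⊕ipad) ∥ m → 64 + 362 = 426 bytes.

426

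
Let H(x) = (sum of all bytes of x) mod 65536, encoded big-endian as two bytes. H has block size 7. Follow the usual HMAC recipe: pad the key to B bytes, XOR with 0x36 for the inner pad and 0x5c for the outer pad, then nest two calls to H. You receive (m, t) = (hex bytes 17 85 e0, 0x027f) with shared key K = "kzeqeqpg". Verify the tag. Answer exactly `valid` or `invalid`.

valid

Key "kzeqeqpg" = 6b 7a 65 71 65 71 70 67 is 8 bytes > B = 7, so hash it first: H(key) = 03 68, then zero-pad to 7 bytes: K' = 03 68 00 00 00 00 00.
K' ⊕ ipad = 35 5e 36 36 36 36 36; K' ⊕ opad = 5f 34 5c 5c 5c 5c 5c.
Inner hash: sum = 53+94+54+54+54+54+54+23+133+224 = 797 → 03 1d.
Outer hash (recomputed tag): sum = 95+52+92+92+92+92+92+3+29 = 639 → 02 7f.
Recomputed tag = 027f; claimed = 027f → match.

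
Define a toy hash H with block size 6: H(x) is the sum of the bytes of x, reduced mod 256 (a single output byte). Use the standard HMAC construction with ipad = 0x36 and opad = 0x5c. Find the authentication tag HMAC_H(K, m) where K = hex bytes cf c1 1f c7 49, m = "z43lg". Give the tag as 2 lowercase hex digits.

f2

Key hex bytes cf c1 1f c7 49 is 5 bytes ≤ B = 6; zero-pad to 6 bytes: K' = cf c1 1f c7 49 00.
K' ⊕ ipad = f9 f7 29 f1 7f 36.  K' ⊕ opad = 93 9d 43 9b 15 5c.
Inner input = (K'⊕ipad) ∥ m = f9 f7 29 f1 7f 36 ∥ 7a 34 33 6c 67.
Inner hash: sum = 249+247+41+241+127+54+122+52+51+108+103 = 1395; mod 256 = 115 → 73.
Outer input = (K'⊕opad) ∥ inner = 93 9d 43 9b 15 5c ∥ 73.
Outer hash (tag): sum = 147+157+67+155+21+92+115 = 754; mod 256 = 242 → f2.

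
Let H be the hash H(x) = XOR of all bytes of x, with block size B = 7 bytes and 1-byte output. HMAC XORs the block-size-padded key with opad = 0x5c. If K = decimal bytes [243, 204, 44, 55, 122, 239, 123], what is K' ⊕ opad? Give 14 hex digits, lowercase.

af90706b26b327

Key decimal bytes [243, 204, 44, 55, 122, 239, 123] = f3 cc 2c 37 7a ef 7b is exactly B = 7 bytes: K' = f3 cc 2c 37 7a ef 7b.
XOR each byte with 0x5c: f3⊕5c=af, cc⊕5c=90, 2c⊕5c=70, 37⊕5c=6b, 7a⊕5c=26, ef⊕5c=b3, 7b⊕5c=27.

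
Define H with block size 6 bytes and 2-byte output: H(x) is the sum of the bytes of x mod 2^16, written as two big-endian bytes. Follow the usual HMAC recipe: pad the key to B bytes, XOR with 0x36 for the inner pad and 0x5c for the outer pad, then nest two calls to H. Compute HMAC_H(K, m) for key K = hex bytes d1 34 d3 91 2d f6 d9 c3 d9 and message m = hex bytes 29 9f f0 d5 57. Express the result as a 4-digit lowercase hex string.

024e

Key hex bytes d1 34 d3 91 2d f6 d9 c3 d9 is 9 bytes > B = 6, so hash it first: H(key) = 06 01, then zero-pad to 6 bytes: K' = 06 01 00 00 00 00.
K' ⊕ ipad = 30 37 36 36 36 36.  K' ⊕ opad = 5a 5d 5c 5c 5c 5c.
Inner input = (K'⊕ipad) ∥ m = 30 37 36 36 36 36 ∥ 29 9f f0 d5 57.
Inner hash: sum = 48+55+54+54+54+54+41+159+240+213+87 = 1059 → 04 23.
Outer input = (K'⊕opad) ∥ inner = 5a 5d 5c 5c 5c 5c ∥ 04 23.
Outer hash (tag): sum = 90+93+92+92+92+92+4+35 = 590 → 02 4e.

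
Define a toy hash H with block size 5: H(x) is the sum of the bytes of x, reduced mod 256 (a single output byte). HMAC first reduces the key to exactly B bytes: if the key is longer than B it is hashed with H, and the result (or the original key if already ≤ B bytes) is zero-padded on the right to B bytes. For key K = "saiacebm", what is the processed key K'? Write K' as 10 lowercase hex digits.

3500000000

|K| = 8 > B = 5, so first hash the key.
H(K): sum = 115+97+105+97+99+101+98+109 = 821; mod 256 = 53 → 35.
Zero-pad H(K) = 35 to 5 bytes: K' = 35 00 00 00 00.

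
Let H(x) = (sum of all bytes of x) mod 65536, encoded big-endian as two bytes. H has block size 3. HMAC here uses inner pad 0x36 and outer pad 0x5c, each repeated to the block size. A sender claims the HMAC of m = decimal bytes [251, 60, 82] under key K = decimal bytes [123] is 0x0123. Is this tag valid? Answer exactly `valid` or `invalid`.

Key decimal bytes [123] = 7b is 1 byte ≤ B = 3; zero-pad to 3 bytes: K' = 7b 00 00.
K' ⊕ ipad = 4d 36 36; K' ⊕ opad = 27 5c 5c.
Inner hash: sum = 77+54+54+251+60+82 = 578 → 02 42.
Outer hash (recomputed tag): sum = 39+92+92+2+66 = 291 → 01 23.
Recomputed tag = 0123; claimed = 0123 → match.

valid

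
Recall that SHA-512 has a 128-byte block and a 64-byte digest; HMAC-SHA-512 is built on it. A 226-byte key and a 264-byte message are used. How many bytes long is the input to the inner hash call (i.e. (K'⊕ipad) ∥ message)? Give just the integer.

Key is 226 > 128 bytes, so it is hashed to 64 bytes then zero-padded to 128: |K'| = 128.
Inner input = (K'⊕ipad) ∥ m → 128 + 264 = 392 bytes.

392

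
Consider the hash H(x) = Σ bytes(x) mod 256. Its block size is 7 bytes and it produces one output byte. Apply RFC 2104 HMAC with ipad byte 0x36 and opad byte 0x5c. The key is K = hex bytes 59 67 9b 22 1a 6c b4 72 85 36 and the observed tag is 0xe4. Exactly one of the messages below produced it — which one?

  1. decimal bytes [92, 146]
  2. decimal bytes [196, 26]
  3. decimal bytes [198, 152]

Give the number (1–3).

1

Key hex bytes 59 67 9b 22 1a 6c b4 72 85 36 is 10 bytes > B = 7, so hash it first: H(key) = e4, then zero-pad to 7 bytes: K' = e4 00 00 00 00 00 00.
K' ⊕ ipad = d2 36 36 36 36 36 36; K' ⊕ opad = b8 5c 5c 5c 5c 5c 5c.
m1: inner = H(d2 36 36 36 36 36 36 5c 92) = 04; tag = H(b8 5c 5c 5c 5c 5c 5c 04) = e4 ← matches
m2: inner = H(d2 36 36 36 36 36 36 c4 1a) = f4; tag = H(b8 5c 5c 5c 5c 5c 5c f4) = d4
m3: inner = H(d2 36 36 36 36 36 36 c6 98) = 74; tag = H(b8 5c 5c 5c 5c 5c 5c 74) = 54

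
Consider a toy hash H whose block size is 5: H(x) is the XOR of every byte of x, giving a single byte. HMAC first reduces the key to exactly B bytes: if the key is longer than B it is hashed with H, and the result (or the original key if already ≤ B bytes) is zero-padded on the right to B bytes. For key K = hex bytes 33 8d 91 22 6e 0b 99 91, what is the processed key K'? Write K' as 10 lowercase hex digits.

6000000000

|K| = 8 > B = 5, so first hash the key.
H(K): XOR 33⊕8d⊕91⊕22⊕6e⊕0b⊕99⊕91 = 60.
Zero-pad H(K) = 60 to 5 bytes: K' = 60 00 00 00 00.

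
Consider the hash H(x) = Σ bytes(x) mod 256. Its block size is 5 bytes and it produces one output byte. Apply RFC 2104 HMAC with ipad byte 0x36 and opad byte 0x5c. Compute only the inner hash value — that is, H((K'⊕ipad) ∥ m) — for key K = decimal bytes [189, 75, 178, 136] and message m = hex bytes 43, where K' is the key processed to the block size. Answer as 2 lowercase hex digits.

c3

Key decimal bytes [189, 75, 178, 136] = bd 4b b2 88 is 4 bytes ≤ B = 5; zero-pad to 5 bytes: K' = bd 4b b2 88 00.
K' ⊕ ipad = 8b 7d 84 be 36.
Inner input = 8b 7d 84 be 36 ∥ 43.
Inner hash: sum = 139+125+132+190+54+67 = 707; mod 256 = 195 → c3.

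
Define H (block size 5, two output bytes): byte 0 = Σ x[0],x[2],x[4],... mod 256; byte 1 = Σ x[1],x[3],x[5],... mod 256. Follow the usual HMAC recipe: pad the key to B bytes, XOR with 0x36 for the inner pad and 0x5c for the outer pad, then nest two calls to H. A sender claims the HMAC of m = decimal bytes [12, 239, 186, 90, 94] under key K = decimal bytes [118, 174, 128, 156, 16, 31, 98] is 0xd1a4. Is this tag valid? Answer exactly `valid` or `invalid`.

Key decimal bytes [118, 174, 128, 156, 16, 31, 98] = 76 ae 80 9c 10 1f 62 is 7 bytes > B = 5, so hash it first: H(key) = 68 69, then zero-pad to 5 bytes: K' = 68 69 00 00 00.
K' ⊕ ipad = 5e 5f 36 36 36; K' ⊕ opad = 34 35 5c 5c 5c.
Inner hash: even-index sum = 531 mod 256 = 19; odd-index sum = 441 mod 256 = 185 → 13 b9.
Outer hash (recomputed tag): even-index sum = 421 mod 256 = 165; odd-index sum = 164 mod 256 = 164 → a5 a4.
Recomputed tag = a5a4; claimed = d1a4 → mismatch.

invalid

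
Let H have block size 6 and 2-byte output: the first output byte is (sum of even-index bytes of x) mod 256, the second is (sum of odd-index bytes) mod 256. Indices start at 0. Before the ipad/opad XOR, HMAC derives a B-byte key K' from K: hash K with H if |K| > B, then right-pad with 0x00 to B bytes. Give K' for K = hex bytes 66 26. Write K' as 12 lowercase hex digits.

662600000000

Key hex bytes 66 26 is 2 bytes ≤ B = 6; zero-pad to 6 bytes: K' = 66 26 00 00 00 00.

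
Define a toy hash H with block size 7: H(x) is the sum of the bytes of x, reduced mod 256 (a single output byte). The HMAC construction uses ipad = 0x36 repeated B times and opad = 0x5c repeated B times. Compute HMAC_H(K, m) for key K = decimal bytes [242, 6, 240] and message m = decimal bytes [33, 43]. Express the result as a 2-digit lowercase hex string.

02

Key decimal bytes [242, 6, 240] = f2 06 f0 is 3 bytes ≤ B = 7; zero-pad to 7 bytes: K' = f2 06 f0 00 00 00 00.
K' ⊕ ipad = c4 30 c6 36 36 36 36.  K' ⊕ opad = ae 5a ac 5c 5c 5c 5c.
Inner input = (K'⊕ipad) ∥ m = c4 30 c6 36 36 36 36 ∥ 21 2b.
Inner hash: sum = 196+48+198+54+54+54+54+33+43 = 734; mod 256 = 222 → de.
Outer input = (K'⊕opad) ∥ inner = ae 5a ac 5c 5c 5c 5c ∥ de.
Outer hash (tag): sum = 174+90+172+92+92+92+92+222 = 1026; mod 256 = 2 → 02.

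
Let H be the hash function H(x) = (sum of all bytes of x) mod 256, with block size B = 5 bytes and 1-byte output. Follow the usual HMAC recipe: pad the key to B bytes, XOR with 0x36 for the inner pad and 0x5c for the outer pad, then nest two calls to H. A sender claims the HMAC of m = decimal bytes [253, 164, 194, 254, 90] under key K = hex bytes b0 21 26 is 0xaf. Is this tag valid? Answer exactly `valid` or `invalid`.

invalid

Key hex bytes b0 21 26 is 3 bytes ≤ B = 5; zero-pad to 5 bytes: K' = b0 21 26 00 00.
K' ⊕ ipad = 86 17 10 36 36; K' ⊕ opad = ec 7d 7a 5c 5c.
Inner hash: sum = 134+23+16+54+54+253+164+194+254+90 = 1236; mod 256 = 212 → d4.
Outer hash (recomputed tag): sum = 236+125+122+92+92+212 = 879; mod 256 = 111 → 6f.
Recomputed tag = 6f; claimed = af → mismatch.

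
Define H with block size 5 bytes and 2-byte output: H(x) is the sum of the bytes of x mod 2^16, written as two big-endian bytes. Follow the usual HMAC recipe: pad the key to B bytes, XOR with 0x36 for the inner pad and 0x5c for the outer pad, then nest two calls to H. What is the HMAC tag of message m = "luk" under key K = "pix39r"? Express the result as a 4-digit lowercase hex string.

Key "pix39r" = 70 69 78 33 39 72 is 6 bytes > B = 5, so hash it first: H(key) = 02 2f, then zero-pad to 5 bytes: K' = 02 2f 00 00 00.
K' ⊕ ipad = 34 19 36 36 36.  K' ⊕ opad = 5e 73 5c 5c 5c.
Inner input = (K'⊕ipad) ∥ m = 34 19 36 36 36 ∥ 6c 75 6b.
Inner hash: sum = 52+25+54+54+54+108+117+107 = 571 → 02 3b.
Outer input = (K'⊕opad) ∥ inner = 5e 73 5c 5c 5c ∥ 02 3b.
Outer hash (tag): sum = 94+115+92+92+92+2+59 = 546 → 02 22.

0222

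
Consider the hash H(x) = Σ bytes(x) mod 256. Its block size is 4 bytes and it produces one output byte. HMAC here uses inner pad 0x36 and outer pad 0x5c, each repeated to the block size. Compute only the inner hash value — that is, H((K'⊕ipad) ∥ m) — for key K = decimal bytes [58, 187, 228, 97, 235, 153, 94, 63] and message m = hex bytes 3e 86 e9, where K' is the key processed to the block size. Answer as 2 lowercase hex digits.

Key decimal bytes [58, 187, 228, 97, 235, 153, 94, 63] = 3a bb e4 61 eb 99 5e 3f is 8 bytes > B = 4, so hash it first: H(key) = 5b, then zero-pad to 4 bytes: K' = 5b 00 00 00.
K' ⊕ ipad = 6d 36 36 36.
Inner input = 6d 36 36 36 ∥ 3e 86 e9.
Inner hash: sum = 109+54+54+54+62+134+233 = 700; mod 256 = 188 → bc.

bc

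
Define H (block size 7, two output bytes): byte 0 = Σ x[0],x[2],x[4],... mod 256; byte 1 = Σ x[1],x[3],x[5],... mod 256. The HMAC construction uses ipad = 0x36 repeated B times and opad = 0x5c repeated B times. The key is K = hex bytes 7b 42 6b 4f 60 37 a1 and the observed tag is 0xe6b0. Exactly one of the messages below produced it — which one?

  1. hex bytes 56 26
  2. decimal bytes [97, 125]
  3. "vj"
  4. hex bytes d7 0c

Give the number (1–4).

2

Key hex bytes 7b 42 6b 4f 60 37 a1 is exactly B = 7 bytes: K' = 7b 42 6b 4f 60 37 a1.
K' ⊕ ipad = 4d 74 5d 79 56 01 97; K' ⊕ opad = 27 1e 37 13 3c 6b fd.
m1: inner = H(4d 74 5d 79 56 01 97 56 26) = bd 44; tag = H(27 1e 37 13 3c 6b fd bd 44) = db59
m2: inner = H(4d 74 5d 79 56 01 97 61 7d) = 14 4f; tag = H(27 1e 37 13 3c 6b fd 14 4f) = e6b0 ← matches
m3: inner = H(4d 74 5d 79 56 01 97 76 6a) = 01 64; tag = H(27 1e 37 13 3c 6b fd 01 64) = fb9d
m4: inner = H(4d 74 5d 79 56 01 97 d7 0c) = a3 c5; tag = H(27 1e 37 13 3c 6b fd a3 c5) = 5c3f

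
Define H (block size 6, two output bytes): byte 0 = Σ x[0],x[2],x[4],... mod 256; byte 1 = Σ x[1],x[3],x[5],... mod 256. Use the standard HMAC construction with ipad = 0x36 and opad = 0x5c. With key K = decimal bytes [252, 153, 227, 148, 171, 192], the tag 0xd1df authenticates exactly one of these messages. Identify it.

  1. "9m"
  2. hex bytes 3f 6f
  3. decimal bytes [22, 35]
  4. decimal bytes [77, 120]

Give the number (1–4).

Key decimal bytes [252, 153, 227, 148, 171, 192] = fc 99 e3 94 ab c0 is exactly B = 6 bytes: K' = fc 99 e3 94 ab c0.
K' ⊕ ipad = ca af d5 a2 9d f6; K' ⊕ opad = a0 c5 bf c8 f7 9c.
m1: inner = H(ca af d5 a2 9d f6 39 6d) = 75 b4; tag = H(a0 c5 bf c8 f7 9c 75 b4) = cbdd
m2: inner = H(ca af d5 a2 9d f6 3f 6f) = 7b b6; tag = H(a0 c5 bf c8 f7 9c 7b b6) = d1df ← matches
m3: inner = H(ca af d5 a2 9d f6 16 23) = 52 6a; tag = H(a0 c5 bf c8 f7 9c 52 6a) = a893
m4: inner = H(ca af d5 a2 9d f6 4d 78) = 89 bf; tag = H(a0 c5 bf c8 f7 9c 89 bf) = dfe8

2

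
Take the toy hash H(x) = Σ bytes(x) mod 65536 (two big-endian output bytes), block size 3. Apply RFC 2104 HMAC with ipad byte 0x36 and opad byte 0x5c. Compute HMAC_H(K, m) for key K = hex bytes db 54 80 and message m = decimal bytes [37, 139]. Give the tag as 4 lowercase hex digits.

0222

Key hex bytes db 54 80 is exactly B = 3 bytes: K' = db 54 80.
K' ⊕ ipad = ed 62 b6.  K' ⊕ opad = 87 08 dc.
Inner input = (K'⊕ipad) ∥ m = ed 62 b6 ∥ 25 8b.
Inner hash: sum = 237+98+182+37+139 = 693 → 02 b5.
Outer input = (K'⊕opad) ∥ inner = 87 08 dc ∥ 02 b5.
Outer hash (tag): sum = 135+8+220+2+181 = 546 → 02 22.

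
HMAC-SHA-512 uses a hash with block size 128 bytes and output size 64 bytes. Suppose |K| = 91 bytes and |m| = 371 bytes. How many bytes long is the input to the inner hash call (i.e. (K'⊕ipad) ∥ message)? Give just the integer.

Key is 91 ≤ 128 bytes, zero-padded: |K'| = 128.
Inner input = (K'⊕ipad) ∥ m → 128 + 371 = 499 bytes.

499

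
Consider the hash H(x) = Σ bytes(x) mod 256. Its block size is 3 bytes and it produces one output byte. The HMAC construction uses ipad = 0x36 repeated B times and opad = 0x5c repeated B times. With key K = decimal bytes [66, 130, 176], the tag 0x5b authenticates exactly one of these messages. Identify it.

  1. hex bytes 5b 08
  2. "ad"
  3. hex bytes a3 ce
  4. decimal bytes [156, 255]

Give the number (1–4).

Key decimal bytes [66, 130, 176] = 42 82 b0 is exactly B = 3 bytes: K' = 42 82 b0.
K' ⊕ ipad = 74 b4 86; K' ⊕ opad = 1e de ec.
m1: inner = H(74 b4 86 5b 08) = 11; tag = H(1e de ec 11) = f9
m2: inner = H(74 b4 86 61 64) = 73; tag = H(1e de ec 73) = 5b ← matches
m3: inner = H(74 b4 86 a3 ce) = 1f; tag = H(1e de ec 1f) = 07
m4: inner = H(74 b4 86 9c ff) = 49; tag = H(1e de ec 49) = 31

2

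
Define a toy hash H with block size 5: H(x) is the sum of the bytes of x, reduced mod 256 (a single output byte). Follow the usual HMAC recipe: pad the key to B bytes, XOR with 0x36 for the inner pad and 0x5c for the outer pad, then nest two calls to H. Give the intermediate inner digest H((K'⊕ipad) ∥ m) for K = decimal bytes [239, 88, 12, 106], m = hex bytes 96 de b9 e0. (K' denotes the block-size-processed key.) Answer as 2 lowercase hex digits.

Key decimal bytes [239, 88, 12, 106] = ef 58 0c 6a is 4 bytes ≤ B = 5; zero-pad to 5 bytes: K' = ef 58 0c 6a 00.
K' ⊕ ipad = d9 6e 3a 5c 36.
Inner input = d9 6e 3a 5c 36 ∥ 96 de b9 e0.
Inner hash: sum = 217+110+58+92+54+150+222+185+224 = 1312; mod 256 = 32 → 20.

20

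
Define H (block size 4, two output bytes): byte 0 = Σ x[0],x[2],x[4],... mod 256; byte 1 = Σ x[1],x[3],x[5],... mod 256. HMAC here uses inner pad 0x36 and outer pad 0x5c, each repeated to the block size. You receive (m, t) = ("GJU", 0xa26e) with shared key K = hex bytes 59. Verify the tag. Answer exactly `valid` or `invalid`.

Key hex bytes 59 is 1 byte ≤ B = 4; zero-pad to 4 bytes: K' = 59 00 00 00.
K' ⊕ ipad = 6f 36 36 36; K' ⊕ opad = 05 5c 5c 5c.
Inner hash: even-index sum = 321 mod 256 = 65; odd-index sum = 182 mod 256 = 182 → 41 b6.
Outer hash (recomputed tag): even-index sum = 162 mod 256 = 162; odd-index sum = 366 mod 256 = 110 → a2 6e.
Recomputed tag = a26e; claimed = a26e → match.

valid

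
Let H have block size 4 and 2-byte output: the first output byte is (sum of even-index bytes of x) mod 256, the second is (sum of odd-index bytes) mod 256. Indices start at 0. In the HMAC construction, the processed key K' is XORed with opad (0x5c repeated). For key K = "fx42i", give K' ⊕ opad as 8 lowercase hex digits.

Key "fx42i" = 66 78 34 32 69 is 5 bytes > B = 4, so hash it first: H(key) = 03 aa, then zero-pad to 4 bytes: K' = 03 aa 00 00.
XOR each byte with 0x5c: 03⊕5c=5f, aa⊕5c=f6, 00⊕5c=5c, 00⊕5c=5c.

5ff65c5c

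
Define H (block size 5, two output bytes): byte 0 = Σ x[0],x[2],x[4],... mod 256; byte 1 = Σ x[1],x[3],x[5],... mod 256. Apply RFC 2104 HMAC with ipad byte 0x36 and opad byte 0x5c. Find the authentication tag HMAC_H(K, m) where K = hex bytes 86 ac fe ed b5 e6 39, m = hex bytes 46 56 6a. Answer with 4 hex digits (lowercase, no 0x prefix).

Key hex bytes 86 ac fe ed b5 e6 39 is 7 bytes > B = 5, so hash it first: H(key) = 72 7f, then zero-pad to 5 bytes: K' = 72 7f 00 00 00.
K' ⊕ ipad = 44 49 36 36 36.  K' ⊕ opad = 2e 23 5c 5c 5c.
Inner input = (K'⊕ipad) ∥ m = 44 49 36 36 36 ∥ 46 56 6a.
Inner hash: even-index sum = 262 mod 256 = 6; odd-index sum = 303 mod 256 = 47 → 06 2f.
Outer input = (K'⊕opad) ∥ inner = 2e 23 5c 5c 5c ∥ 06 2f.
Outer hash (tag): even-index sum = 277 mod 256 = 21; odd-index sum = 133 mod 256 = 133 → 15 85.

1585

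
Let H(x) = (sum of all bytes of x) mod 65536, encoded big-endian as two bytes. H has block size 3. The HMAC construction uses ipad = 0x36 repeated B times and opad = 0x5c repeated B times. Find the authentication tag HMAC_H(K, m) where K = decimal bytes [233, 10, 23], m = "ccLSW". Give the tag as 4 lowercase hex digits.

0250

Key decimal bytes [233, 10, 23] = e9 0a 17 is exactly B = 3 bytes: K' = e9 0a 17.
K' ⊕ ipad = df 3c 21.  K' ⊕ opad = b5 56 4b.
Inner input = (K'⊕ipad) ∥ m = df 3c 21 ∥ 63 63 4c 53 57.
Inner hash: sum = 223+60+33+99+99+76+83+87 = 760 → 02 f8.
Outer input = (K'⊕opad) ∥ inner = b5 56 4b ∥ 02 f8.
Outer hash (tag): sum = 181+86+75+2+248 = 592 → 02 50.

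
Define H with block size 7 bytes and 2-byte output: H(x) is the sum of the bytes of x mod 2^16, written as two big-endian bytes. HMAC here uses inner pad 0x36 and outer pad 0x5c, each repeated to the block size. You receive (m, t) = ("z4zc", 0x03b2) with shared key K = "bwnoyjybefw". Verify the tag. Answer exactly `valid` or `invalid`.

Key "bwnoyjybefw" = 62 77 6e 6f 79 6a 79 62 65 66 77 is 11 bytes > B = 7, so hash it first: H(key) = 04 b6, then zero-pad to 7 bytes: K' = 04 b6 00 00 00 00 00.
K' ⊕ ipad = 32 80 36 36 36 36 36; K' ⊕ opad = 58 ea 5c 5c 5c 5c 5c.
Inner hash: sum = 50+128+54+54+54+54+54+122+52+122+99 = 843 → 03 4b.
Outer hash (recomputed tag): sum = 88+234+92+92+92+92+92+3+75 = 860 → 03 5c.
Recomputed tag = 035c; claimed = 03b2 → mismatch.

invalid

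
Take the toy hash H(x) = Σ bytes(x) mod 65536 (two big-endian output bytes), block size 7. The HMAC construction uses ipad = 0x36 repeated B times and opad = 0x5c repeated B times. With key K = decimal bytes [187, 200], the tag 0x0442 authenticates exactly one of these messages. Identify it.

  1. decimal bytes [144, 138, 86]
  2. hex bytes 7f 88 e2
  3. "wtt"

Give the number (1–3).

Key decimal bytes [187, 200] = bb c8 is 2 bytes ≤ B = 7; zero-pad to 7 bytes: K' = bb c8 00 00 00 00 00.
K' ⊕ ipad = 8d fe 36 36 36 36 36; K' ⊕ opad = e7 94 5c 5c 5c 5c 5c.
m1: inner = H(8d fe 36 36 36 36 36 90 8a 56) = 04 09; tag = H(e7 94 5c 5c 5c 5c 5c 04 09) = 0354
m2: inner = H(8d fe 36 36 36 36 36 7f 88 e2) = 04 82; tag = H(e7 94 5c 5c 5c 5c 5c 04 82) = 03cd
m3: inner = H(8d fe 36 36 36 36 36 77 74 74) = 03 f8; tag = H(e7 94 5c 5c 5c 5c 5c 03 f8) = 0442 ← matches

3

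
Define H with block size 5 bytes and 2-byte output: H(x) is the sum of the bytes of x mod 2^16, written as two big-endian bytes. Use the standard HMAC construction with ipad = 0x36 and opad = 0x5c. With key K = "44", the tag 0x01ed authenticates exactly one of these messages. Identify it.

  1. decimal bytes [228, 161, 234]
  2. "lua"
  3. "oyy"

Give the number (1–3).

Key "44" = 34 34 is 2 bytes ≤ B = 5; zero-pad to 5 bytes: K' = 34 34 00 00 00.
K' ⊕ ipad = 02 02 36 36 36; K' ⊕ opad = 68 68 5c 5c 5c.
m1: inner = H(02 02 36 36 36 e4 a1 ea) = 03 15; tag = H(68 68 5c 5c 5c 03 15) = 01fc
m2: inner = H(02 02 36 36 36 6c 75 61) = 01 e8; tag = H(68 68 5c 5c 5c 01 e8) = 02cd
m3: inner = H(02 02 36 36 36 6f 79 79) = 02 07; tag = H(68 68 5c 5c 5c 02 07) = 01ed ← matches

3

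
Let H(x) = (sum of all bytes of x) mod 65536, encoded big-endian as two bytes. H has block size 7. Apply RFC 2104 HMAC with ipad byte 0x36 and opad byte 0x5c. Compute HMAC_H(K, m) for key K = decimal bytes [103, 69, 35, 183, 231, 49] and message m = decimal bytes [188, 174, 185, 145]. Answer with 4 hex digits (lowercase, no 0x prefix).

0363

Key decimal bytes [103, 69, 35, 183, 231, 49] = 67 45 23 b7 e7 31 is 6 bytes ≤ B = 7; zero-pad to 7 bytes: K' = 67 45 23 b7 e7 31 00.
K' ⊕ ipad = 51 73 15 81 d1 07 36.  K' ⊕ opad = 3b 19 7f eb bb 6d 5c.
Inner input = (K'⊕ipad) ∥ m = 51 73 15 81 d1 07 36 ∥ bc ae b9 91.
Inner hash: sum = 81+115+21+129+209+7+54+188+174+185+145 = 1308 → 05 1c.
Outer input = (K'⊕opad) ∥ inner = 3b 19 7f eb bb 6d 5c ∥ 05 1c.
Outer hash (tag): sum = 59+25+127+235+187+109+92+5+28 = 867 → 03 63.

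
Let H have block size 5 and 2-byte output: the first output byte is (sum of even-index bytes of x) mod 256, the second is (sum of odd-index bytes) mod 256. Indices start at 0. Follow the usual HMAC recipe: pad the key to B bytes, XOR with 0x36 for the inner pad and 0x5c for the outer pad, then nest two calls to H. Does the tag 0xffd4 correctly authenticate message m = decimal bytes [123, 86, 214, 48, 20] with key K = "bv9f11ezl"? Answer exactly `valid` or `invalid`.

invalid

Key "bv9f11ezl" = 62 76 39 66 31 31 65 7a 6c is 9 bytes > B = 5, so hash it first: H(key) = 9d 87, then zero-pad to 5 bytes: K' = 9d 87 00 00 00.
K' ⊕ ipad = ab b1 36 36 36; K' ⊕ opad = c1 db 5c 5c 5c.
Inner hash: even-index sum = 413 mod 256 = 157; odd-index sum = 588 mod 256 = 76 → 9d 4c.
Outer hash (recomputed tag): even-index sum = 453 mod 256 = 197; odd-index sum = 468 mod 256 = 212 → c5 d4.
Recomputed tag = c5d4; claimed = ffd4 → mismatch.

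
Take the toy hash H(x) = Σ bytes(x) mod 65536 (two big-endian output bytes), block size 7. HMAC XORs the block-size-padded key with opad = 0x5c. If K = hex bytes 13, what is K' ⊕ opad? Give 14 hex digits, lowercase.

4f5c5c5c5c5c5c

Key hex bytes 13 is 1 byte ≤ B = 7; zero-pad to 7 bytes: K' = 13 00 00 00 00 00 00.
XOR each byte with 0x5c: 13⊕5c=4f, 00⊕5c=5c, 00⊕5c=5c, 00⊕5c=5c, 00⊕5c=5c, 00⊕5c=5c, 00⊕5c=5c.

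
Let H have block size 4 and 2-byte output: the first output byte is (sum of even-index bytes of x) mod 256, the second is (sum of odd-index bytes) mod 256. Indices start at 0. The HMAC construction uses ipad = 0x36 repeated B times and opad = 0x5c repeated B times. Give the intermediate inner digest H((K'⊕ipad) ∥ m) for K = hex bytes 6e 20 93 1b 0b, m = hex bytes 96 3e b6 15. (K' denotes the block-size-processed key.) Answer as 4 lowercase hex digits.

Key hex bytes 6e 20 93 1b 0b is 5 bytes > B = 4, so hash it first: H(key) = 0c 3b, then zero-pad to 4 bytes: K' = 0c 3b 00 00.
K' ⊕ ipad = 3a 0d 36 36.
Inner input = 3a 0d 36 36 ∥ 96 3e b6 15.
Inner hash: even-index sum = 444 mod 256 = 188; odd-index sum = 150 mod 256 = 150 → bc 96.

bc96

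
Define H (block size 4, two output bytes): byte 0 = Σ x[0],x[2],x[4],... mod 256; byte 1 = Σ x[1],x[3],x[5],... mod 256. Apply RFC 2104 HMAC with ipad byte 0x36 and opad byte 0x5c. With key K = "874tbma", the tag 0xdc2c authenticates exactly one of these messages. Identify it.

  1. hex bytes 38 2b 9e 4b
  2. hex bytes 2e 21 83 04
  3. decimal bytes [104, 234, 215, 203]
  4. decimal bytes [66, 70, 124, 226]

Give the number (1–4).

Key "874tbma" = 38 37 34 74 62 6d 61 is 7 bytes > B = 4, so hash it first: H(key) = 2f 18, then zero-pad to 4 bytes: K' = 2f 18 00 00.
K' ⊕ ipad = 19 2e 36 36; K' ⊕ opad = 73 44 5c 5c.
m1: inner = H(19 2e 36 36 38 2b 9e 4b) = 25 da; tag = H(73 44 5c 5c 25 da) = f47a
m2: inner = H(19 2e 36 36 2e 21 83 04) = 00 89; tag = H(73 44 5c 5c 00 89) = cf29
m3: inner = H(19 2e 36 36 68 ea d7 cb) = 8e 19; tag = H(73 44 5c 5c 8e 19) = 5db9
m4: inner = H(19 2e 36 36 42 46 7c e2) = 0d 8c; tag = H(73 44 5c 5c 0d 8c) = dc2c ← matches

4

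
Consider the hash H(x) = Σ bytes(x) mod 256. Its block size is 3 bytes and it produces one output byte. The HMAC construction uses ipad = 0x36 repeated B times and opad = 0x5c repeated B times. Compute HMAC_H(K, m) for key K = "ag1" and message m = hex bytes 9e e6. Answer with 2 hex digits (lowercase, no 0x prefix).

18

Key "ag1" = 61 67 31 is exactly B = 3 bytes: K' = 61 67 31.
K' ⊕ ipad = 57 51 07.  K' ⊕ opad = 3d 3b 6d.
Inner input = (K'⊕ipad) ∥ m = 57 51 07 ∥ 9e e6.
Inner hash: sum = 87+81+7+158+230 = 563; mod 256 = 51 → 33.
Outer input = (K'⊕opad) ∥ inner = 3d 3b 6d ∥ 33.
Outer hash (tag): sum = 61+59+109+51 = 280; mod 256 = 24 → 18.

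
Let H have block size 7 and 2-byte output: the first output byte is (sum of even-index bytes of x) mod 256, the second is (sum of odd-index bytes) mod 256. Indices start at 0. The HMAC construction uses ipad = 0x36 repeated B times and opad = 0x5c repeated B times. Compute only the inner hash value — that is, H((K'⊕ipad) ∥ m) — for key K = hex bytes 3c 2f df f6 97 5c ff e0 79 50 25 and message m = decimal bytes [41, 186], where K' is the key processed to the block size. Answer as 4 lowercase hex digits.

Key hex bytes 3c 2f df f6 97 5c ff e0 79 50 25 is 11 bytes > B = 7, so hash it first: H(key) = 4f b1, then zero-pad to 7 bytes: K' = 4f b1 00 00 00 00 00.
K' ⊕ ipad = 79 87 36 36 36 36 36.
Inner input = 79 87 36 36 36 36 36 ∥ 29 ba.
Inner hash: even-index sum = 469 mod 256 = 213; odd-index sum = 284 mod 256 = 28 → d5 1c.

d51c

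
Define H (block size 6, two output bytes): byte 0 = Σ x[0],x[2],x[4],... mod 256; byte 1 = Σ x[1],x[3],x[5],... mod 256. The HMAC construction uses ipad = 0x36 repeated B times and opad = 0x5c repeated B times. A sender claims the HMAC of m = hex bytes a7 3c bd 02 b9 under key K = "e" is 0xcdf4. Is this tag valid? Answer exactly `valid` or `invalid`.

valid

Key "e" = 65 is 1 byte ≤ B = 6; zero-pad to 6 bytes: K' = 65 00 00 00 00 00.
K' ⊕ ipad = 53 36 36 36 36 36; K' ⊕ opad = 39 5c 5c 5c 5c 5c.
Inner hash: even-index sum = 732 mod 256 = 220; odd-index sum = 224 mod 256 = 224 → dc e0.
Outer hash (recomputed tag): even-index sum = 461 mod 256 = 205; odd-index sum = 500 mod 256 = 244 → cd f4.
Recomputed tag = cdf4; claimed = cdf4 → match.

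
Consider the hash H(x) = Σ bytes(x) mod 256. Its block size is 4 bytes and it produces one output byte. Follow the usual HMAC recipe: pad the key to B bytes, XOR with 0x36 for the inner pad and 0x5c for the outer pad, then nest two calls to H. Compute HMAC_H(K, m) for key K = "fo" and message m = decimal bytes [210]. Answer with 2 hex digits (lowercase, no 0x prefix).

0c

Key "fo" = 66 6f is 2 bytes ≤ B = 4; zero-pad to 4 bytes: K' = 66 6f 00 00.
K' ⊕ ipad = 50 59 36 36.  K' ⊕ opad = 3a 33 5c 5c.
Inner input = (K'⊕ipad) ∥ m = 50 59 36 36 ∥ d2.
Inner hash: sum = 80+89+54+54+210 = 487; mod 256 = 231 → e7.
Outer input = (K'⊕opad) ∥ inner = 3a 33 5c 5c ∥ e7.
Outer hash (tag): sum = 58+51+92+92+231 = 524; mod 256 = 12 → 0c.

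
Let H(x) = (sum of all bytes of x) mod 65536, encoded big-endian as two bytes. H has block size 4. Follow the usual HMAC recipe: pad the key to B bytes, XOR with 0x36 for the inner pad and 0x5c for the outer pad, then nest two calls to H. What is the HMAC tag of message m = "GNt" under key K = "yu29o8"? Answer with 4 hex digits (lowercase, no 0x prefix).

Key "yu29o8" = 79 75 32 39 6f 38 is 6 bytes > B = 4, so hash it first: H(key) = 02 00, then zero-pad to 4 bytes: K' = 02 00 00 00.
K' ⊕ ipad = 34 36 36 36.  K' ⊕ opad = 5e 5c 5c 5c.
Inner input = (K'⊕ipad) ∥ m = 34 36 36 36 ∥ 47 4e 74.
Inner hash: sum = 52+54+54+54+71+78+116 = 479 → 01 df.
Outer input = (K'⊕opad) ∥ inner = 5e 5c 5c 5c ∥ 01 df.
Outer hash (tag): sum = 94+92+92+92+1+223 = 594 → 02 52.

0252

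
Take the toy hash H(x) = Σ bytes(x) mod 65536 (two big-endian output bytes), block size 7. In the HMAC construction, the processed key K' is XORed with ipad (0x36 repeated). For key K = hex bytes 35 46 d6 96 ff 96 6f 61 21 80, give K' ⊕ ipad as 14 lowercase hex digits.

32db3636363636

Key hex bytes 35 46 d6 96 ff 96 6f 61 21 80 is 10 bytes > B = 7, so hash it first: H(key) = 04 ed, then zero-pad to 7 bytes: K' = 04 ed 00 00 00 00 00.
XOR each byte with 0x36: 04⊕36=32, ed⊕36=db, 00⊕36=36, 00⊕36=36, 00⊕36=36, 00⊕36=36, 00⊕36=36.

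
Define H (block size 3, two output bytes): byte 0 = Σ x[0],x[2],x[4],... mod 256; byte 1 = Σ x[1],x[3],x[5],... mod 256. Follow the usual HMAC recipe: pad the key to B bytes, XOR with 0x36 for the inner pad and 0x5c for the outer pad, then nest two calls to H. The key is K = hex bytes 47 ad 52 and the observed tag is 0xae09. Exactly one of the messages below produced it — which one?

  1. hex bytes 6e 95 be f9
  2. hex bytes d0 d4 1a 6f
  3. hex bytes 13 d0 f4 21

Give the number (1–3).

Key hex bytes 47 ad 52 is exactly B = 3 bytes: K' = 47 ad 52.
K' ⊕ ipad = 71 9b 64; K' ⊕ opad = 1b f1 0e.
m1: inner = H(71 9b 64 6e 95 be f9) = 63 c7; tag = H(1b f1 0e 63 c7) = f054
m2: inner = H(71 9b 64 d0 d4 1a 6f) = 18 85; tag = H(1b f1 0e 18 85) = ae09 ← matches
m3: inner = H(71 9b 64 13 d0 f4 21) = c6 a2; tag = H(1b f1 0e c6 a2) = cbb7

2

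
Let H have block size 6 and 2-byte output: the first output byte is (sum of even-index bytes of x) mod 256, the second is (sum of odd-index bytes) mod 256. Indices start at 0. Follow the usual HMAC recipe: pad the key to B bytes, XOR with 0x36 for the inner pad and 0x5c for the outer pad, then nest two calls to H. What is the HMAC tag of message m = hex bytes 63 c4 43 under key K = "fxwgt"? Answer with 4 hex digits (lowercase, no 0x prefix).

0654

Key "fxwgt" = 66 78 77 67 74 is 5 bytes ≤ B = 6; zero-pad to 6 bytes: K' = 66 78 77 67 74 00.
K' ⊕ ipad = 50 4e 41 51 42 36.  K' ⊕ opad = 3a 24 2b 3b 28 5c.
Inner input = (K'⊕ipad) ∥ m = 50 4e 41 51 42 36 ∥ 63 c4 43.
Inner hash: even-index sum = 377 mod 256 = 121; odd-index sum = 409 mod 256 = 153 → 79 99.
Outer input = (K'⊕opad) ∥ inner = 3a 24 2b 3b 28 5c ∥ 79 99.
Outer hash (tag): even-index sum = 262 mod 256 = 6; odd-index sum = 340 mod 256 = 84 → 06 54.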